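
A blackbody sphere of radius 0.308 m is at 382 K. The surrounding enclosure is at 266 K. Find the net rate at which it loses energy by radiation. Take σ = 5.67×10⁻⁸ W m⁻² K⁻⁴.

Q ≈ 1100 W

A = 4πr² = 4π × (0.308)² = 1.19 m².
Q = σA(T⁴ − T_s⁴). T⁴ − T_s⁴ = (382)⁴ − (266)⁴ = 2.13×10^10 − 5.01×10^9 = 1.63×10^10 K⁴.
Q = 5.67×10⁻⁸ × 1.19 × 1.63×10^10 = 1100 W.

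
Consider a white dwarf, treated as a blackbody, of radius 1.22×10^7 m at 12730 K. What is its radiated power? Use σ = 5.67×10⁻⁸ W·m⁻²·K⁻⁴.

A = 4πr² = 4π × (1.22×10^7)² = 1.87×10^15 m².
P = σAT⁴ = 5.67×10⁻⁸ × 1.87×10^15 × (12730)⁴ = 5.67×10⁻⁸ × 1.87×10^15 × 2.63×10^16.
P = 2.79×10^24 W.

P ≈ 2.79×10^24 W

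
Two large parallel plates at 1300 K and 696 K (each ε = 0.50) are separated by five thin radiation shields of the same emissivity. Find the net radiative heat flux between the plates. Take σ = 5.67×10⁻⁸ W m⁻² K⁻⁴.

Each of the 6 gaps contributes resistance (2/ε − 1) = 2/0.50 − 1 = 3.000; total = 18.00.
q = σ(T₁⁴ − T₂⁴) / 18.00 = 5.67×10⁻⁸ × 2.62×10^12 / 18.00 = 8260 W/m².

q ≈ 8260 W/m²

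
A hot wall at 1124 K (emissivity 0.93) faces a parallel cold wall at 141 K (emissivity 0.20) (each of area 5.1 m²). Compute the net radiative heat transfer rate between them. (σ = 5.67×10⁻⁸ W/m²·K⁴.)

Q ≈ 90900 W

For two large parallel gray plates, q = σ(T₁⁴ − T₂⁴) / (1/ε₁ + 1/ε₂ − 1).
1/ε₁ + 1/ε₂ − 1 = 1/0.93 + 1/0.20 − 1 = 5.075.
T₁⁴ − T₂⁴ = 1.60×10^12 − 3.95×10^8 = 1.60×10^12 K⁴.
q = 5.67×10⁻⁸ × 1.60×10^12 / 5.075 = 17800 W/m².
Q = q·A = 17800 × 5.1 = 90900 W.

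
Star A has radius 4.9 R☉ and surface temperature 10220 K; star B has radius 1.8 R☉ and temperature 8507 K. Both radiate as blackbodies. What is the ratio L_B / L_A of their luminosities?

L_B/L_A ≈ 0.0648

L = 4πR²σT⁴ ∝ R²T⁴, so L_B/L_A = (1.8/4.9)² × (8507/10220)⁴ = 0.135 × 0.480 = 0.0648.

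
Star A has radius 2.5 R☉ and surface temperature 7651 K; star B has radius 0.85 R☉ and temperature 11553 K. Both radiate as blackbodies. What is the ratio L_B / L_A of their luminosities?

L = 4πR²σT⁴ ∝ R²T⁴, so L_B/L_A = (0.85/2.5)² × (11553/7651)⁴ = 0.116 × 5.20 = 0.601.

L_B/L_A ≈ 0.601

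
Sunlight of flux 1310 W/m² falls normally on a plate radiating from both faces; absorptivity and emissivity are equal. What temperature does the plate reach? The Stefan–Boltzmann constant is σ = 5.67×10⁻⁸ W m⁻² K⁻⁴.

Absorbed flux αS = emitted flux 2εσT⁴ per unit area; with α = ε this gives T = (S/2σ)^(1/4).
T = (1310 / (2 × 5.67×10⁻⁸))^(1/4) = (1.16×10^10)^(1/4).
T = 328 K.

T ≈ 328 K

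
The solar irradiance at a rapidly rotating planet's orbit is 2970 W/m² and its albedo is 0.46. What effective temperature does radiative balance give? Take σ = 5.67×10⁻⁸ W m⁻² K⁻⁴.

Power absorbed = (1−a)S·πR²; power emitted = 4πR²σT⁴. Equating and cancelling πR²:
T = ((1−a)S / 4σ)^(1/4) = (1600 / (4 × 5.67×10⁻⁸))^(1/4) = (7.07×10^9)^(1/4).
T = 290 K.

T ≈ 290 K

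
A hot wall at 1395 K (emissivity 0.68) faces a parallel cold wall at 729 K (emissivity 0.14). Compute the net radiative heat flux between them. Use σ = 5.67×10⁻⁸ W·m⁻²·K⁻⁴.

q ≈ 26100 W/m²

For two large parallel gray plates, q = σ(T₁⁴ − T₂⁴) / (1/ε₁ + 1/ε₂ − 1).
1/ε₁ + 1/ε₂ − 1 = 1/0.68 + 1/0.14 − 1 = 7.613.
T₁⁴ − T₂⁴ = 3.79×10^12 − 2.82×10^11 = 3.50×10^12 K⁴.
q = 5.67×10⁻⁸ × 3.50×10^12 / 7.613 = 26100 W/m².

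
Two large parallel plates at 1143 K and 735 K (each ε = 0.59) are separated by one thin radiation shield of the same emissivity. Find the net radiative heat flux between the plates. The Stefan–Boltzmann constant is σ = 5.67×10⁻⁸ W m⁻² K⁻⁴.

q ≈ 16800 W/m²

Each of the 2 gaps contributes resistance (2/ε − 1) = 2/0.59 − 1 = 2.390; total = 4.780.
q = σ(T₁⁴ − T₂⁴) / 4.780 = 5.67×10⁻⁸ × 1.41×10^12 / 4.780 = 16800 W/m².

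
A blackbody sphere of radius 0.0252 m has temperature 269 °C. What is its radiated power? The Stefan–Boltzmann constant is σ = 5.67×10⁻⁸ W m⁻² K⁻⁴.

A = 4πr² = 4π × (0.0252)² = 7.98×10^-3 m².
269 °C = 542 K.
P = σAT⁴ = 5.67×10⁻⁸ × 7.98×10^-3 × (542)⁴ = 5.67×10⁻⁸ × 7.98×10^-3 × 8.63×10^10.
P = 39.0 W.

P ≈ 39.0 W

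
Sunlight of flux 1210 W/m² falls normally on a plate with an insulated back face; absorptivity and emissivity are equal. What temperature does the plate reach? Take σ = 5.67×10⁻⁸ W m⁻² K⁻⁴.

Absorbed flux αS = emitted flux εσT⁴ (one radiating face); with α = ε, T = (S/σ)^(1/4).
T = (1210 / 5.67×10⁻⁸)^(1/4) = (2.13×10^10)^(1/4).
T = 382 K.

T ≈ 382 K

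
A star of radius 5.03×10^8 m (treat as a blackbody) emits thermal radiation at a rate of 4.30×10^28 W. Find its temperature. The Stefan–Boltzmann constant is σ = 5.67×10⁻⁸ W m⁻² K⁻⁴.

T ≈ 22100 K

A = 4πr² = 4π × (5.03×10^8)² = 3.18×10^18 m².
From P = σAT⁴, T = (P / σA)^(1/4) = (4.30×10^28 / (5.67×10⁻⁸ × 3.18×10^18))^(1/4).
T = (2.39×10^17)^(1/4) = 22100 K.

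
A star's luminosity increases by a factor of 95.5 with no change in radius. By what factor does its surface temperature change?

P ∝ T⁴ ⇒ T ∝ P^(1/4), so T scales by (95.5)^(1/4) = 3.13.

factor ≈ 3.13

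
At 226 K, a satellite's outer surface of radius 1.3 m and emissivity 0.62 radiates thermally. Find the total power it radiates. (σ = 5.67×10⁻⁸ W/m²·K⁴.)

P ≈ 1950 W

A = 4πr² = 4π × (1.3)² = 21.2 m².
P = εσAT⁴ = 0.62 × 5.67×10⁻⁸ × 21.2 × (226)⁴ = 0.62 × 5.67×10⁻⁸ × 21.2 × 2.61×10^9.
P = 1950 W.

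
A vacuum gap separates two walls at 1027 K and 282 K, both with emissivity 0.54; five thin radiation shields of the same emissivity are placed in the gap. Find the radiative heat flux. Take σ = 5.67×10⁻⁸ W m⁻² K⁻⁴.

Each of the 6 gaps contributes resistance (2/ε − 1) = 2/0.54 − 1 = 2.704; total = 16.22.
q = σ(T₁⁴ − T₂⁴) / 16.22 = 5.67×10⁻⁸ × 1.11×10^12 / 16.22 = 3870 W/m².

q ≈ 3870 W/m²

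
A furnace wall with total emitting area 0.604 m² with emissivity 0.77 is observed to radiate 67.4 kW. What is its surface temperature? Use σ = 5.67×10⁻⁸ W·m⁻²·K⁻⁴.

From P = εσAT⁴, T = (P / εσA)^(1/4) = (67400 / (0.77 × 5.67×10⁻⁸ × 0.604))^(1/4).
T = (2.56×10^12)^(1/4) = 1260 K.

T ≈ 1260 K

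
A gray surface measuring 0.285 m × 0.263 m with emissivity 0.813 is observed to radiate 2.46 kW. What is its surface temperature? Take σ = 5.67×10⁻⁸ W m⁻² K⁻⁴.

A = 0.285 × 0.263 = 0.0750 m².
From P = εσAT⁴, T = (P / εσA)^(1/4) = (2460 / (0.813 × 5.67×10⁻⁸ × 0.0750))^(1/4).
T = (7.12×10^11)^(1/4) = 919 K.

T ≈ 919 K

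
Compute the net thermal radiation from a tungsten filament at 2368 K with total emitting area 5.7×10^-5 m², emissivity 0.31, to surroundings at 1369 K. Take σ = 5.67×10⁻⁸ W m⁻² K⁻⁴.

Q ≈ 28.0 W

Q = εσA(T⁴ − T_s⁴). T⁴ − T_s⁴ = (2368)⁴ − (1369)⁴ = 3.14×10^13 − 3.51×10^12 = 2.79×10^13 K⁴.
Q = 0.31 × 5.67×10⁻⁸ × 5.70×10^-5 × 2.79×10^13 = 28.0 W.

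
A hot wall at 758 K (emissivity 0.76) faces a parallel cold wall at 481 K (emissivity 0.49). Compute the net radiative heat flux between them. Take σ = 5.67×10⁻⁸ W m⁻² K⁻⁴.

For two large parallel gray plates, q = σ(T₁⁴ − T₂⁴) / (1/ε₁ + 1/ε₂ − 1).
1/ε₁ + 1/ε₂ − 1 = 1/0.76 + 1/0.49 − 1 = 2.357.
T₁⁴ − T₂⁴ = 3.30×10^11 − 5.35×10^10 = 2.77×10^11 K⁴.
q = 5.67×10⁻⁸ × 2.77×10^11 / 2.357 = 6650 W/m².

q ≈ 6650 W/m²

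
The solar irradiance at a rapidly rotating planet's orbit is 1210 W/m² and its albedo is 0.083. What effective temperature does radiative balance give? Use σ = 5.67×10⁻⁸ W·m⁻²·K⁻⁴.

Power absorbed = (1−a)S·πR²; power emitted = 4πR²σT⁴. Equating and cancelling πR²:
T = ((1−a)S / 4σ)^(1/4) = (1110 / (4 × 5.67×10⁻⁸))^(1/4) = (4.89×10^9)^(1/4).
T = 264 K.

T ≈ 264 K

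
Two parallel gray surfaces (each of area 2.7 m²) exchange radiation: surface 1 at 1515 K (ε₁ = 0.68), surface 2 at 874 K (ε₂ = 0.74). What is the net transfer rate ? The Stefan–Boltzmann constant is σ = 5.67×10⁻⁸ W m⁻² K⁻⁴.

For two large parallel gray plates, q = σ(T₁⁴ − T₂⁴) / (1/ε₁ + 1/ε₂ − 1).
1/ε₁ + 1/ε₂ − 1 = 1/0.68 + 1/0.74 − 1 = 1.822.
T₁⁴ − T₂⁴ = 5.27×10^12 − 5.84×10^11 = 4.68×10^12 K⁴.
q = 5.67×10⁻⁸ × 4.68×10^12 / 1.822 = 1.46×10^5 W/m².
Q = q·A = 1.46×10^5 × 2.7 = 3.94×10^5 W.

Q ≈ 3.94×10^5 W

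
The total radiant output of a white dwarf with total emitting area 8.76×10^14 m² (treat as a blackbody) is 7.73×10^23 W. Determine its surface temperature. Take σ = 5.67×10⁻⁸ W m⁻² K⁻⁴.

From P = σAT⁴, T = (P / σA)^(1/4) = (7.73×10^23 / (5.67×10⁻⁸ × 8.76×10^14))^(1/4).
T = (1.56×10^16)^(1/4) = 11200 K.

T ≈ 11200 K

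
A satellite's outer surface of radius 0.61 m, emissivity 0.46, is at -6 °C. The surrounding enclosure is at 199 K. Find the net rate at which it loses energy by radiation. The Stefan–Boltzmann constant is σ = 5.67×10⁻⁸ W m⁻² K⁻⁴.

A = 4πr² = 4π × (0.61)² = 4.68 m².
Convert: -6 °C = 267 K.
Q = εσA(T⁴ − T_s⁴). T⁴ − T_s⁴ = (267)⁴ − (199)⁴ = 5.08×10^9 − 1.57×10^9 = 3.51×10^9 K⁴.
Q = 0.46 × 5.67×10⁻⁸ × 4.68 × 3.51×10^9 = 429 W.

Q ≈ 429 W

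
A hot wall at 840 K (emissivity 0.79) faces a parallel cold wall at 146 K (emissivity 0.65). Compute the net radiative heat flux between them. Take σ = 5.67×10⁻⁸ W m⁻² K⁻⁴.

q ≈ 15600 W/m²

For two large parallel gray plates, q = σ(T₁⁴ − T₂⁴) / (1/ε₁ + 1/ε₂ − 1).
1/ε₁ + 1/ε₂ − 1 = 1/0.79 + 1/0.65 − 1 = 1.804.
T₁⁴ − T₂⁴ = 4.98×10^11 − 4.54×10^8 = 4.97×10^11 K⁴.
q = 5.67×10⁻⁸ × 4.97×10^11 / 1.804 = 15600 W/m².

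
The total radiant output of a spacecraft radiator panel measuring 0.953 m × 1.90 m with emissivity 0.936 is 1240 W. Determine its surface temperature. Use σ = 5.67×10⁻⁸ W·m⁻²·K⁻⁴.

T ≈ 337 K

A = 0.953 × 1.90 = 1.81 m².
From P = εσAT⁴, T = (P / εσA)^(1/4) = (1240 / (0.936 × 5.67×10⁻⁸ × 1.81))^(1/4).
T = (1.29×10^10)^(1/4) = 337 K.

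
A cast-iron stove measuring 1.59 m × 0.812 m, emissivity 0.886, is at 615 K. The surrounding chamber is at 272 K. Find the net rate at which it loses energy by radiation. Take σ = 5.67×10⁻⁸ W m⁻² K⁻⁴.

Q ≈ 8920 W

A = 1.59 × 0.812 = 1.29 m².
Q = εσA(T⁴ − T_s⁴). T⁴ − T_s⁴ = (615)⁴ − (272)⁴ = 1.43×10^11 − 5.47×10^9 = 1.38×10^11 K⁴.
Q = 0.886 × 5.67×10⁻⁸ × 1.29 × 1.38×10^11 = 8920 W.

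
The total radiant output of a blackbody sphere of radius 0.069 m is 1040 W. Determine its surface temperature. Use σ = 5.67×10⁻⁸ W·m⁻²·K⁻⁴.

T ≈ 744 K

A = 4πr² = 4π × (0.069)² = 0.0598 m².
From P = σAT⁴, T = (P / σA)^(1/4) = (1040 / (5.67×10⁻⁸ × 0.0598))^(1/4).
T = (3.07×10^11)^(1/4) = 744 K.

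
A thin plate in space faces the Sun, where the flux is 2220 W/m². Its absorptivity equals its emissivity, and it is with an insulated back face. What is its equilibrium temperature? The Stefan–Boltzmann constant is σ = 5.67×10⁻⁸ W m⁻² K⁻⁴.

T ≈ 445 K

Absorbed flux αS = emitted flux εσT⁴ (one radiating face); with α = ε, T = (S/σ)^(1/4).
T = (2220 / 5.67×10⁻⁸)^(1/4) = (3.92×10^10)^(1/4).
T = 445 K.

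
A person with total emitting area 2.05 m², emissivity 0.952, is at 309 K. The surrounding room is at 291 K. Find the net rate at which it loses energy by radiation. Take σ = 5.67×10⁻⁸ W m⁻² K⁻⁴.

Q = εσA(T⁴ − T_s⁴). T⁴ − T_s⁴ = (309)⁴ − (291)⁴ = 9.12×10^9 − 7.17×10^9 = 1.95×10^9 K⁴.
Q = 0.952 × 5.67×10⁻⁸ × 2.05 × 1.95×10^9 = 215 W.

Q ≈ 215 W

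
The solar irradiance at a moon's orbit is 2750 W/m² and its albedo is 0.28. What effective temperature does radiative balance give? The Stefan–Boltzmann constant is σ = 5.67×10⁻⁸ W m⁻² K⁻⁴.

T ≈ 306 K

Power absorbed = (1−a)S·πR²; power emitted = 4πR²σT⁴. Equating and cancelling πR²:
T = ((1−a)S / 4σ)^(1/4) = (1980 / (4 × 5.67×10⁻⁸))^(1/4) = (8.73×10^9)^(1/4).
T = 306 K.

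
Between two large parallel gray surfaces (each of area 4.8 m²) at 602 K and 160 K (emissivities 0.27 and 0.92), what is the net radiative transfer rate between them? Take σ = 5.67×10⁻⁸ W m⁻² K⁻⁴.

For two large parallel gray plates, q = σ(T₁⁴ − T₂⁴) / (1/ε₁ + 1/ε₂ − 1).
1/ε₁ + 1/ε₂ − 1 = 1/0.27 + 1/0.92 − 1 = 3.791.
T₁⁴ − T₂⁴ = 1.31×10^11 − 6.55×10^8 = 1.31×10^11 K⁴.
q = 5.67×10⁻⁸ × 1.31×10^11 / 3.791 = 1950 W/m².
Q = q·A = 1950 × 4.8 = 9380 W.

Q ≈ 9380 W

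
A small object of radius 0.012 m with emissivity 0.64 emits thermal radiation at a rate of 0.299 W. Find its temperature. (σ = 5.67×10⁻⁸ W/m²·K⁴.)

T ≈ 260 K

A = 4πr² = 4π × (0.012)² = 1.81×10^-3 m².
From P = εσAT⁴, T = (P / εσA)^(1/4) = (0.299 / (0.64 × 5.67×10⁻⁸ × 1.81×10^-3))^(1/4).
T = (4.55×10^9)^(1/4) = 260 K.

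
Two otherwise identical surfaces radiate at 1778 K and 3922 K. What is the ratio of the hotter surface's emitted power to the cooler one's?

P ∝ T⁴, so the ratio is (3922/1778)⁴ = (2.206)⁴ = 23.7.

ratio ≈ 23.7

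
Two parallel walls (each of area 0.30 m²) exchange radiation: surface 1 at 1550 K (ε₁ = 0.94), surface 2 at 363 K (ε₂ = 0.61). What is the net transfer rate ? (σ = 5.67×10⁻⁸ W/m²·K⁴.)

Q ≈ 57500 W

For two large parallel gray plates, q = σ(T₁⁴ − T₂⁴) / (1/ε₁ + 1/ε₂ − 1).
1/ε₁ + 1/ε₂ − 1 = 1/0.94 + 1/0.61 − 1 = 1.703.
T₁⁴ − T₂⁴ = 5.77×10^12 − 1.74×10^10 = 5.75×10^12 K⁴.
q = 5.67×10⁻⁸ × 5.75×10^12 / 1.703 = 1.92×10^5 W/m².
Q = q·A = 1.92×10^5 × 0.30 = 57500 W.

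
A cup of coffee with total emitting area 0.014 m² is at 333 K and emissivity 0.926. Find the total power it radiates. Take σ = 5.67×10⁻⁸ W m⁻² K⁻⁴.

P ≈ 9.04 W

Stefan–Boltzmann: P = εσAT⁴ = 0.926 × 5.67×10⁻⁸ × 0.0140 × (333)⁴ = 0.926 × 5.67×10⁻⁸ × 0.0140 × 1.23×10^10.
P = 9.04 W.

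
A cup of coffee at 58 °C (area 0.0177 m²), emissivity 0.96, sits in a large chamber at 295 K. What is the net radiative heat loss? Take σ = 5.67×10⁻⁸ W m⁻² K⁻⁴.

Convert: 58 °C = 331 K.
Q = εσA(T⁴ − T_s⁴). T⁴ − T_s⁴ = (331)⁴ − (295)⁴ = 1.20×10^10 − 7.57×10^9 = 4.43×10^9 K⁴.
Q = 0.96 × 5.67×10⁻⁸ × 0.0177 × 4.43×10^9 = 4.27 W.

Q ≈ 4.27 W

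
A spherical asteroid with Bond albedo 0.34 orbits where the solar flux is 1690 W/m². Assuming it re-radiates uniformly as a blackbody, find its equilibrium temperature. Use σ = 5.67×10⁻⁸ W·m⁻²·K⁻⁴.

Power absorbed = (1−a)S·πR²; power emitted = 4πR²σT⁴. Equating and cancelling πR²:
T = ((1−a)S / 4σ)^(1/4) = (1120 / (4 × 5.67×10⁻⁸))^(1/4) = (4.92×10^9)^(1/4).
T = 265 K.

T ≈ 265 K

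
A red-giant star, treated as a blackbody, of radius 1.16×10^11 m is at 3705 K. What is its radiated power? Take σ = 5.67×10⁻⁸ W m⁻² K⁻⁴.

P ≈ 1.81×10^30 W

A = 4πr² = 4π × (1.16×10^11)² = 1.69×10^23 m².
P = σAT⁴ = 5.67×10⁻⁸ × 1.69×10^23 × (3705)⁴ = 5.67×10⁻⁸ × 1.69×10^23 × 1.88×10^14.
P = 1.81×10^30 W.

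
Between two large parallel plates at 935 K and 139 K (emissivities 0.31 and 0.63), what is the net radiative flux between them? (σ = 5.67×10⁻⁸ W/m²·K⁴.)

q ≈ 11400 W/m²

For two large parallel gray plates, q = σ(T₁⁴ − T₂⁴) / (1/ε₁ + 1/ε₂ − 1).
1/ε₁ + 1/ε₂ − 1 = 1/0.31 + 1/0.63 − 1 = 3.813.
T₁⁴ − T₂⁴ = 7.64×10^11 − 3.73×10^8 = 7.64×10^11 K⁴.
q = 5.67×10⁻⁸ × 7.64×10^11 / 3.813 = 11400 W/m².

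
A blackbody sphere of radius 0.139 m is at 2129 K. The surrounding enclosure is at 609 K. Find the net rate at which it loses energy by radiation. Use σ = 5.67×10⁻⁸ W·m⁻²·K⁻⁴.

A = 4πr² = 4π × (0.139)² = 0.243 m².
Q = σA(T⁴ − T_s⁴). T⁴ − T_s⁴ = (2129)⁴ − (609)⁴ = 2.05×10^13 − 1.38×10^11 = 2.04×10^13 K⁴.
Q = 5.67×10⁻⁸ × 0.243 × 2.04×10^13 = 2.81×10^5 W.

Q ≈ 2.81×10^5 W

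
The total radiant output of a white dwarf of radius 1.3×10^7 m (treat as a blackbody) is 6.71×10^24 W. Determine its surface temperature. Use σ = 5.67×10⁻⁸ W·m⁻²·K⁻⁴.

A = 4πr² = 4π × (1.3×10^7)² = 2.12×10^15 m².
From P = σAT⁴, T = (P / σA)^(1/4) = (6.71×10^24 / (5.67×10⁻⁸ × 2.12×10^15))^(1/4).
T = (5.57×10^16)^(1/4) = 15400 K.

T ≈ 15400 K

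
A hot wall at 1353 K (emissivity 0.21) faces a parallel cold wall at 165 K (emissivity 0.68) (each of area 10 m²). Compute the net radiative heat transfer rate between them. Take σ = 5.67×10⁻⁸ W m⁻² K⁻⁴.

For two large parallel gray plates, q = σ(T₁⁴ − T₂⁴) / (1/ε₁ + 1/ε₂ − 1).
1/ε₁ + 1/ε₂ − 1 = 1/0.21 + 1/0.68 − 1 = 5.232.
T₁⁴ − T₂⁴ = 3.35×10^12 − 7.41×10^8 = 3.35×10^12 K⁴.
q = 5.67×10⁻⁸ × 3.35×10^12 / 5.232 = 36300 W/m².
Q = q·A = 36300 × 10 = 3.63×10^5 W.

Q ≈ 3.63×10^5 W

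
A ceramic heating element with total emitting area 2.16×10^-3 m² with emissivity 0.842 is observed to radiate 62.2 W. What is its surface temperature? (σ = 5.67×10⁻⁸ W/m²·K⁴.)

T ≈ 881 K

From P = εσAT⁴, T = (P / εσA)^(1/4) = (62.2 / (0.842 × 5.67×10⁻⁸ × 2.16×10^-3))^(1/4).
T = (6.03×10^11)^(1/4) = 881 K.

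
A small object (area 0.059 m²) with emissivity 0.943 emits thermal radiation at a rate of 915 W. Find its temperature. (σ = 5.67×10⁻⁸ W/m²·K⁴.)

From P = εσAT⁴, T = (P / εσA)^(1/4) = (915 / (0.943 × 5.67×10⁻⁸ × 0.0590))^(1/4).
T = (2.90×10^11)^(1/4) = 734 K.

T ≈ 734 K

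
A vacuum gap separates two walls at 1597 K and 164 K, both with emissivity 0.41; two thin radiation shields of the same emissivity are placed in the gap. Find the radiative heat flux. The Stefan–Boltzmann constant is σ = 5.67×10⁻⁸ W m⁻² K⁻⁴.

Each of the 3 gaps contributes resistance (2/ε − 1) = 2/0.41 − 1 = 3.878; total = 11.63.
q = σ(T₁⁴ − T₂⁴) / 11.63 = 5.67×10⁻⁸ × 6.50×10^12 / 11.63 = 31700 W/m².

q ≈ 31700 W/m²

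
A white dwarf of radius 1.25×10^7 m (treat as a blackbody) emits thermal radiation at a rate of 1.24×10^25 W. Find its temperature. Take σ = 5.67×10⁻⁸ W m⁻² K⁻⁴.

T ≈ 18300 K

A = 4πr² = 4π × (1.25×10^7)² = 1.96×10^15 m².
From P = σAT⁴, T = (P / σA)^(1/4) = (1.24×10^25 / (5.67×10⁻⁸ × 1.96×10^15))^(1/4).
T = (1.11×10^17)^(1/4) = 18300 K.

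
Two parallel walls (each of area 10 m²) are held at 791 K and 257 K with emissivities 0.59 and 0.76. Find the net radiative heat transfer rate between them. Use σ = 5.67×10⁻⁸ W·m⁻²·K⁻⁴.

For two large parallel gray plates, q = σ(T₁⁴ − T₂⁴) / (1/ε₁ + 1/ε₂ − 1).
1/ε₁ + 1/ε₂ − 1 = 1/0.59 + 1/0.76 − 1 = 2.011.
T₁⁴ − T₂⁴ = 3.91×10^11 − 4.36×10^9 = 3.87×10^11 K⁴.
q = 5.67×10⁻⁸ × 3.87×10^11 / 2.011 = 10900 W/m².
Q = q·A = 10900 × 10 = 1.09×10^5 W.

Q ≈ 1.09×10^5 W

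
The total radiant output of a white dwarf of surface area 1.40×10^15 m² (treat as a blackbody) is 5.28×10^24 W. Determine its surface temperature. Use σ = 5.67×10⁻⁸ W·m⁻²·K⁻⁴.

From P = σAT⁴, T = (P / σA)^(1/4) = (5.28×10^24 / (5.67×10⁻⁸ × 1.40×10^15))^(1/4).
T = (6.65×10^16)^(1/4) = 16100 K.

T ≈ 16100 K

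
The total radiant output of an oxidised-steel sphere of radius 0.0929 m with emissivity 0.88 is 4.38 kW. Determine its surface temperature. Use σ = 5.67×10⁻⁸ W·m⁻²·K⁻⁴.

T ≈ 949 K

A = 4πr² = 4π × (0.0929)² = 0.108 m².
From P = εσAT⁴, T = (P / εσA)^(1/4) = (4380 / (0.88 × 5.67×10⁻⁸ × 0.108))^(1/4).
T = (8.09×10^11)^(1/4) = 949 K.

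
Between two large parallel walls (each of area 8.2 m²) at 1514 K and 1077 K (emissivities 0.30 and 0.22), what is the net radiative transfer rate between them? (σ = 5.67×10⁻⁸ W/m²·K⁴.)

For two large parallel gray plates, q = σ(T₁⁴ − T₂⁴) / (1/ε₁ + 1/ε₂ − 1).
1/ε₁ + 1/ε₂ − 1 = 1/0.30 + 1/0.22 − 1 = 6.879.
T₁⁴ − T₂⁴ = 5.25×10^12 − 1.35×10^12 = 3.91×10^12 K⁴.
q = 5.67×10⁻⁸ × 3.91×10^12 / 6.879 = 32200 W/m².
Q = q·A = 32200 × 8.2 = 2.64×10^5 W.

Q ≈ 2.64×10^5 W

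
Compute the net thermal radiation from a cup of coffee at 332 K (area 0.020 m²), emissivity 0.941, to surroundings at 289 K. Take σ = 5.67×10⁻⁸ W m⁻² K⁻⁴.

Q = εσA(T⁴ − T_s⁴). T⁴ − T_s⁴ = (332)⁴ − (289)⁴ = 1.21×10^10 − 6.98×10^9 = 5.17×10^9 K⁴.
Q = 0.941 × 5.67×10⁻⁸ × 0.0200 × 5.17×10^9 = 5.52 W.

Q ≈ 5.52 W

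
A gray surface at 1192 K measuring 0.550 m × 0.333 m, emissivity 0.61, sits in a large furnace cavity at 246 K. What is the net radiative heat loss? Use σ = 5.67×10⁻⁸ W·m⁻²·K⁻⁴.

Q ≈ 12800 W

A = 0.550 × 0.333 = 0.183 m².
Q = εσA(T⁴ − T_s⁴). T⁴ − T_s⁴ = (1192)⁴ − (246)⁴ = 2.02×10^12 − 3.66×10^9 = 2.02×10^12 K⁴.
Q = 0.61 × 5.67×10⁻⁸ × 0.183 × 2.02×10^12 = 12800 W.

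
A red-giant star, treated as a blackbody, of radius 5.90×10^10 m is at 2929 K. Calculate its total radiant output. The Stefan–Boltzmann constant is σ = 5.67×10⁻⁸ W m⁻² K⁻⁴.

P ≈ 1.83×10^29 W

A = 4πr² = 4π × (5.90×10^10)² = 4.37×10^22 m².
P = σAT⁴ = 5.67×10⁻⁸ × 4.37×10^22 × (2929)⁴ = 5.67×10⁻⁸ × 4.37×10^22 × 7.36×10^13.
P = 1.83×10^29 W.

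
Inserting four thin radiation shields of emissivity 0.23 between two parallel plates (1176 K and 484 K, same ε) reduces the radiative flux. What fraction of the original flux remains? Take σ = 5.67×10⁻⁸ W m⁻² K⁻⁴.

With N identical shields there are N+1 = 5 gaps in series, each with the same radiative resistance, so the flux falls to 1/(N+1) of its unshielded value.

ratio ≈ 0.200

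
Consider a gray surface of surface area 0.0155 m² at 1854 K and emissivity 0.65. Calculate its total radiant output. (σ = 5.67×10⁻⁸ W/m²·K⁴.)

P ≈ 6750 W

P = εσAT⁴ = 0.65 × 5.67×10⁻⁸ × 0.0155 × (1854)⁴ = 0.65 × 5.67×10⁻⁸ × 0.0155 × 1.18×10^13.
P = 6750 W.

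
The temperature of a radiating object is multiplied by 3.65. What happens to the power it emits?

factor ≈ 177

P ∝ T⁴, so the power scales as (3.65)⁴ = 177.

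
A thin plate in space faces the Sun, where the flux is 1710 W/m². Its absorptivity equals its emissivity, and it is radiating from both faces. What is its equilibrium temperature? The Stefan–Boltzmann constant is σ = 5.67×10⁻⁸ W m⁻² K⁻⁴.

Absorbed flux αS = emitted flux 2εσT⁴ per unit area; with α = ε this gives T = (S/2σ)^(1/4).
T = (1710 / (2 × 5.67×10⁻⁸))^(1/4) = (1.51×10^10)^(1/4).
T = 350 K.

T ≈ 350 K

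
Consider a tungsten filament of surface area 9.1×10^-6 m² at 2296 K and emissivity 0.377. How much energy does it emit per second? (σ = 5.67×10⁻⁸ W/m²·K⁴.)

P ≈ 5.41 W

P = εσAT⁴ = 0.377 × 5.67×10⁻⁸ × 9.10×10^-6 × (2296)⁴ = 0.377 × 5.67×10⁻⁸ × 9.10×10^-6 × 2.78×10^13.
P = 5.41 W.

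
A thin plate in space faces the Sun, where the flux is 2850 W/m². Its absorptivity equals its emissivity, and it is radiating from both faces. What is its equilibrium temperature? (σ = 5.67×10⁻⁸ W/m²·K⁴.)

Absorbed flux αS = emitted flux 2εσT⁴ per unit area; with α = ε this gives T = (S/2σ)^(1/4).
T = (2850 / (2 × 5.67×10⁻⁸))^(1/4) = (2.51×10^10)^(1/4).
T = 398 K.

T ≈ 398 K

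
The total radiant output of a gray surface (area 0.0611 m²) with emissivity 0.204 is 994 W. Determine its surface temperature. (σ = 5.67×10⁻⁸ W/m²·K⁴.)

T ≈ 1090 K

From P = εσAT⁴, T = (P / εσA)^(1/4) = (994 / (0.204 × 5.67×10⁻⁸ × 0.0611))^(1/4).
T = (1.41×10^12)^(1/4) = 1090 K.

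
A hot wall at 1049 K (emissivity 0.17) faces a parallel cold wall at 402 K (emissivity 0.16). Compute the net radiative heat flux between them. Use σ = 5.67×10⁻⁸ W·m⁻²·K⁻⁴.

For two large parallel gray plates, q = σ(T₁⁴ − T₂⁴) / (1/ε₁ + 1/ε₂ − 1).
1/ε₁ + 1/ε₂ − 1 = 1/0.17 + 1/0.16 − 1 = 11.13.
T₁⁴ − T₂⁴ = 1.21×10^12 − 2.61×10^10 = 1.18×10^12 K⁴.
q = 5.67×10⁻⁸ × 1.18×10^12 / 11.13 = 6030 W/m².

q ≈ 6030 W/m²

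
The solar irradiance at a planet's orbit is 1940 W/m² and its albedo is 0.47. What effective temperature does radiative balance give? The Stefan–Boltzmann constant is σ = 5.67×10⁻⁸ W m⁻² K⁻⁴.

T ≈ 259 K

Power absorbed = (1−a)S·πR²; power emitted = 4πR²σT⁴. Equating and cancelling πR²:
T = ((1−a)S / 4σ)^(1/4) = (1030 / (4 × 5.67×10⁻⁸))^(1/4) = (4.53×10^9)^(1/4).
T = 259 K.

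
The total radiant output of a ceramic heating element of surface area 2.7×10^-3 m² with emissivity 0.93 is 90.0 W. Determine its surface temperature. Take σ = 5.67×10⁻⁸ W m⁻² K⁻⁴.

T ≈ 892 K

From P = εσAT⁴, T = (P / εσA)^(1/4) = (90.0 / (0.93 × 5.67×10⁻⁸ × 2.70×10^-3))^(1/4).
T = (6.32×10^11)^(1/4) = 892 K.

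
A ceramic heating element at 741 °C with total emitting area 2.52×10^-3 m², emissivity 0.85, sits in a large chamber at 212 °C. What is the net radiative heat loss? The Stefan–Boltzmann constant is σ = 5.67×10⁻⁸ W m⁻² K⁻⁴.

Convert: 741 °C = 1014 K; 212 °C = 485 K.
Q = εσA(T⁴ − T_s⁴). T⁴ − T_s⁴ = (1014)⁴ − (485)⁴ = 1.06×10^12 − 5.53×10^10 = 1.00×10^12 K⁴.
Q = 0.85 × 5.67×10⁻⁸ × 2.52×10^-3 × 1.00×10^12 = 122 W.

Q ≈ 122 W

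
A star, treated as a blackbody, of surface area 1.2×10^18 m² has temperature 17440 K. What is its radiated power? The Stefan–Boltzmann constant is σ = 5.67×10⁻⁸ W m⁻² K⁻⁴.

P ≈ 6.29×10^27 W

P = σAT⁴ = 5.67×10⁻⁸ × 1.20×10^18 × (17440)⁴ = 5.67×10⁻⁸ × 1.20×10^18 × 9.25×10^16.
P = 6.29×10^27 W.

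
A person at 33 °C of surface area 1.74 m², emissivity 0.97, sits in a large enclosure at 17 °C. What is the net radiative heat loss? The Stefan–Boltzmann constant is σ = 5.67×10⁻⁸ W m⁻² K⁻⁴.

Q ≈ 162 W

Convert: 33 °C = 306 K; 17 °C = 290 K.
Q = εσA(T⁴ − T_s⁴). T⁴ − T_s⁴ = (306)⁴ − (290)⁴ = 8.77×10^9 − 7.07×10^9 = 1.69×10^9 K⁴.
Q = 0.97 × 5.67×10⁻⁸ × 1.74 × 1.69×10^9 = 162 W.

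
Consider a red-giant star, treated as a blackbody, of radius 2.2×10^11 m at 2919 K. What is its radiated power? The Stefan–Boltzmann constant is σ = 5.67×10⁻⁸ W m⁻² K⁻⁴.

A = 4πr² = 4π × (2.2×10^11)² = 6.08×10^23 m².
P = σAT⁴ = 5.67×10⁻⁸ × 6.08×10^23 × (2919)⁴ = 5.67×10⁻⁸ × 6.08×10^23 × 7.26×10^13.
P = 2.50×10^30 W.

P ≈ 2.50×10^30 W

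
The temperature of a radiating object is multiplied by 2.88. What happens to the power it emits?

factor ≈ 68.8

P ∝ T⁴, so the power scales as (2.88)⁴ = 68.8.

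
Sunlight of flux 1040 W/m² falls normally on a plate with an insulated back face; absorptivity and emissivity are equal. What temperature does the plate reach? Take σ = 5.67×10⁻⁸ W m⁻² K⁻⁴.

Absorbed flux αS = emitted flux εσT⁴ (one radiating face); with α = ε, T = (S/σ)^(1/4).
T = (1040 / 5.67×10⁻⁸)^(1/4) = (1.83×10^10)^(1/4).
T = 368 K.

T ≈ 368 K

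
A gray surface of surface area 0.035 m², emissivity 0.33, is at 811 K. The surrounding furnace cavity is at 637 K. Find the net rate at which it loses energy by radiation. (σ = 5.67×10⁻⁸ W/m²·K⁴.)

Q ≈ 175 W

Q = εσA(T⁴ − T_s⁴). T⁴ − T_s⁴ = (811)⁴ − (637)⁴ = 4.33×10^11 − 1.65×10^11 = 2.68×10^11 K⁴.
Q = 0.33 × 5.67×10⁻⁸ × 0.0350 × 2.68×10^11 = 175 W.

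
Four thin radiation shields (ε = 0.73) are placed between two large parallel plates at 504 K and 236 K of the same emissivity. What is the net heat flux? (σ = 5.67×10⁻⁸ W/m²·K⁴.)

q ≈ 400 W/m²

Each of the 5 gaps contributes resistance (2/ε − 1) = 2/0.73 − 1 = 1.740; total = 8.699.
q = σ(T₁⁴ − T₂⁴) / 8.699 = 5.67×10⁻⁸ × 6.14×10^10 / 8.699 = 400 W/m².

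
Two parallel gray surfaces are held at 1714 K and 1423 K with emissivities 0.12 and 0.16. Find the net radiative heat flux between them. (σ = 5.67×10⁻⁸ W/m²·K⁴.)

For two large parallel gray plates, q = σ(T₁⁴ − T₂⁴) / (1/ε₁ + 1/ε₂ − 1).
1/ε₁ + 1/ε₂ − 1 = 1/0.12 + 1/0.16 − 1 = 13.58.
T₁⁴ − T₂⁴ = 8.63×10^12 − 4.10×10^12 = 4.53×10^12 K⁴.
q = 5.67×10⁻⁸ × 4.53×10^12 / 13.58 = 18900 W/m².

q ≈ 18900 W/m²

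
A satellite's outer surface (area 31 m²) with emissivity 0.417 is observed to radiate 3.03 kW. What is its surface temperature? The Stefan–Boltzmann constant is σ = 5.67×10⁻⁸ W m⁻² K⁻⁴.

T ≈ 254 K

From P = εσAT⁴, T = (P / εσA)^(1/4) = (3030 / (0.417 × 5.67×10⁻⁸ × 31.0))^(1/4).
T = (4.13×10^9)^(1/4) = 254 K.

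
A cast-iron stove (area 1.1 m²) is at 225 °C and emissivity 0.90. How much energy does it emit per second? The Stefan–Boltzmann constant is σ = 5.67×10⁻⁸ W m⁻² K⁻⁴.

P ≈ 3450 W

225 °C = 498 K.
Stefan–Boltzmann: P = εσAT⁴ = 0.90 × 5.67×10⁻⁸ × 1.10 × (498)⁴ = 0.90 × 5.67×10⁻⁸ × 1.10 × 6.15×10^10.
P = 3450 W.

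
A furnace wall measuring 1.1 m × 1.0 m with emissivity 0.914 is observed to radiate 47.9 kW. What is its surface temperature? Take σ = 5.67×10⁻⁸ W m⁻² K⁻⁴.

A = 1.1 × 1.0 = 1.10 m².
From P = εσAT⁴, T = (P / εσA)^(1/4) = (47900 / (0.914 × 5.67×10⁻⁸ × 1.10))^(1/4).
T = (8.40×10^11)^(1/4) = 957 K.

T ≈ 957 K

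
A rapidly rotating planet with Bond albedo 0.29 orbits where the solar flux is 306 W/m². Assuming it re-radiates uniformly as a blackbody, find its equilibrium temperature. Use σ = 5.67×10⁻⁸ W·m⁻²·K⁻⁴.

T ≈ 176 K

Power absorbed = (1−a)S·πR²; power emitted = 4πR²σT⁴. Equating and cancelling πR²:
T = ((1−a)S / 4σ)^(1/4) = (217 / (4 × 5.67×10⁻⁸))^(1/4) = (9.58×10^8)^(1/4).
T = 176 K.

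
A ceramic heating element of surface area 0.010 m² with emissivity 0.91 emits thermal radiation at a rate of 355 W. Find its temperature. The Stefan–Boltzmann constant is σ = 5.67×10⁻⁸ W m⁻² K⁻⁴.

T ≈ 911 K

From P = εσAT⁴, T = (P / εσA)^(1/4) = (355 / (0.91 × 5.67×10⁻⁸ × 0.0100))^(1/4).
T = (6.88×10^11)^(1/4) = 911 K.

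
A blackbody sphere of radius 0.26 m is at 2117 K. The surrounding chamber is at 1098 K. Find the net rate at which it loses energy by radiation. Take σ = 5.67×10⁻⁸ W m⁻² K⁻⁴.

Q ≈ 8.97×10^5 W

A = 4πr² = 4π × (0.26)² = 0.849 m².
Q = σA(T⁴ − T_s⁴). T⁴ − T_s⁴ = (2117)⁴ − (1098)⁴ = 2.01×10^13 − 1.45×10^12 = 1.86×10^13 K⁴.
Q = 5.67×10⁻⁸ × 0.849 × 1.86×10^13 = 8.97×10^5 W.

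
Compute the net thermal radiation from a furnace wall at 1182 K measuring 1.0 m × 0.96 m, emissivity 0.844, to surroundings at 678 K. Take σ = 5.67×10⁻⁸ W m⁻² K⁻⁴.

Q ≈ 80000 W

A = 1.0 × 0.96 = 0.960 m².
Q = εσA(T⁴ − T_s⁴). T⁴ − T_s⁴ = (1182)⁴ − (678)⁴ = 1.95×10^12 − 2.11×10^11 = 1.74×10^12 K⁴.
Q = 0.844 × 5.67×10⁻⁸ × 0.960 × 1.74×10^12 = 80000 W.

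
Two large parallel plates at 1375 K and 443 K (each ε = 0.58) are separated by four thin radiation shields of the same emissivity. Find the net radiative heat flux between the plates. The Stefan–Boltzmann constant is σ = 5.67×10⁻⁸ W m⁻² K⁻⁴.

Each of the 5 gaps contributes resistance (2/ε − 1) = 2/0.58 − 1 = 2.448; total = 12.24.
q = σ(T₁⁴ − T₂⁴) / 12.24 = 5.67×10⁻⁸ × 3.54×10^12 / 12.24 = 16400 W/m².

q ≈ 16400 W/m²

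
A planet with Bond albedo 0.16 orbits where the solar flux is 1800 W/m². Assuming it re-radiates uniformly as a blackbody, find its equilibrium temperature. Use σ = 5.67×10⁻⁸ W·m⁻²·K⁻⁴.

Power absorbed = (1−a)S·πR²; power emitted = 4πR²σT⁴. Equating and cancelling πR²:
T = ((1−a)S / 4σ)^(1/4) = (1510 / (4 × 5.67×10⁻⁸))^(1/4) = (6.67×10^9)^(1/4).
T = 286 K.

T ≈ 286 K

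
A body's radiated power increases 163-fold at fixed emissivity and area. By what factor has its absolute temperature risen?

P ∝ T⁴ ⇒ T ∝ P^(1/4), so T scales by (163)^(1/4) = 3.57.

factor ≈ 3.57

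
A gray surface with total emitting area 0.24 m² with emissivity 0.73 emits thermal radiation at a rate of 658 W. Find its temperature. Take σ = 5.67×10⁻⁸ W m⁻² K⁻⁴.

From P = εσAT⁴, T = (P / εσA)^(1/4) = (658 / (0.73 × 5.67×10⁻⁸ × 0.240))^(1/4).
T = (6.62×10^10)^(1/4) = 507 K.

T ≈ 507 K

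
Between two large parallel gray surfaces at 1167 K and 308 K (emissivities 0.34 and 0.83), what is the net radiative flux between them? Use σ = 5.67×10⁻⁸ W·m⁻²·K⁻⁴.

For two large parallel gray plates, q = σ(T₁⁴ − T₂⁴) / (1/ε₁ + 1/ε₂ − 1).
1/ε₁ + 1/ε₂ − 1 = 1/0.34 + 1/0.83 − 1 = 3.146.
T₁⁴ − T₂⁴ = 1.85×10^12 − 9.00×10^9 = 1.85×10^12 K⁴.
q = 5.67×10⁻⁸ × 1.85×10^12 / 3.146 = 33300 W/m².

q ≈ 33300 W/m²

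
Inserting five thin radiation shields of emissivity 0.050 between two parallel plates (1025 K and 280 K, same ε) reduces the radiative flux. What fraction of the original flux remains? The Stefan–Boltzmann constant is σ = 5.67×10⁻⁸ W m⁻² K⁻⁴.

With N identical shields there are N+1 = 6 gaps in series, each with the same radiative resistance, so the flux falls to 1/(N+1) of its unshielded value.

ratio ≈ 0.167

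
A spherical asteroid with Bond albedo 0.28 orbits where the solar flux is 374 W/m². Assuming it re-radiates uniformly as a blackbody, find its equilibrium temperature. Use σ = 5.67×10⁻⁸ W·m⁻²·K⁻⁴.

Power absorbed = (1−a)S·πR²; power emitted = 4πR²σT⁴. Equating and cancelling πR²:
T = ((1−a)S / 4σ)^(1/4) = (269 / (4 × 5.67×10⁻⁸))^(1/4) = (1.19×10^9)^(1/4).
T = 186 K.

T ≈ 186 K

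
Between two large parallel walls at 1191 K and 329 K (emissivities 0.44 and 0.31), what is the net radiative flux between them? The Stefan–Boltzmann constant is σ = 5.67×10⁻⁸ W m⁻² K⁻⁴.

q ≈ 25200 W/m²

For two large parallel gray plates, q = σ(T₁⁴ − T₂⁴) / (1/ε₁ + 1/ε₂ − 1).
1/ε₁ + 1/ε₂ − 1 = 1/0.44 + 1/0.31 − 1 = 4.499.
T₁⁴ − T₂⁴ = 2.01×10^12 − 1.17×10^10 = 2.00×10^12 K⁴.
q = 5.67×10⁻⁸ × 2.00×10^12 / 4.499 = 25200 W/m².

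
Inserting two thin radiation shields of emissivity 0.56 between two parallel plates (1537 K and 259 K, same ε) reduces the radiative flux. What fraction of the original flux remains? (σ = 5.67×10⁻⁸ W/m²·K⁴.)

With N identical shields there are N+1 = 3 gaps in series, each with the same radiative resistance, so the flux falls to 1/(N+1) of its unshielded value.

ratio ≈ 0.333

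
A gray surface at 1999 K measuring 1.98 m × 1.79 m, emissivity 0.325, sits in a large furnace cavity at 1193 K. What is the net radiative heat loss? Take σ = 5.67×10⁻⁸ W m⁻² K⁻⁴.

A = 1.98 × 1.79 = 3.54 m².
Q = εσA(T⁴ − T_s⁴). T⁴ − T_s⁴ = (1999)⁴ − (1193)⁴ = 1.60×10^13 − 2.03×10^12 = 1.39×10^13 K⁴.
Q = 0.325 × 5.67×10⁻⁸ × 3.54 × 1.39×10^13 = 9.11×10^5 W.

Q ≈ 9.11×10^5 W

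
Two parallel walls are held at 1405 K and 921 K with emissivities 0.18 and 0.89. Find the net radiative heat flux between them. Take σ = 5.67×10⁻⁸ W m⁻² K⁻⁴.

q ≈ 31700 W/m²

For two large parallel gray plates, q = σ(T₁⁴ − T₂⁴) / (1/ε₁ + 1/ε₂ − 1).
1/ε₁ + 1/ε₂ − 1 = 1/0.18 + 1/0.89 − 1 = 5.679.
T₁⁴ − T₂⁴ = 3.90×10^12 − 7.20×10^11 = 3.18×10^12 K⁴.
q = 5.67×10⁻⁸ × 3.18×10^12 / 5.679 = 31700 W/m².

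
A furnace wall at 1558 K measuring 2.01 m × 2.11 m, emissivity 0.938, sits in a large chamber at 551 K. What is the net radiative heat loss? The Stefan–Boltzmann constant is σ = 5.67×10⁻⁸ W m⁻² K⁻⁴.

Q ≈ 1.31×10^6 W

A = 2.01 × 2.11 = 4.24 m².
Q = εσA(T⁴ − T_s⁴). T⁴ − T_s⁴ = (1558)⁴ − (551)⁴ = 5.89×10^12 − 9.22×10^10 = 5.80×10^12 K⁴.
Q = 0.938 × 5.67×10⁻⁸ × 4.24 × 5.80×10^12 = 1.31×10^6 W.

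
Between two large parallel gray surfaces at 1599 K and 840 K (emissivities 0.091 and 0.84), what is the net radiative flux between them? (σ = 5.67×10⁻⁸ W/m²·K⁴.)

q ≈ 30600 W/m²

For two large parallel gray plates, q = σ(T₁⁴ − T₂⁴) / (1/ε₁ + 1/ε₂ − 1).
1/ε₁ + 1/ε₂ − 1 = 1/0.091 + 1/0.84 − 1 = 11.18.
T₁⁴ − T₂⁴ = 6.54×10^12 − 4.98×10^11 = 6.04×10^12 K⁴.
q = 5.67×10⁻⁸ × 6.04×10^12 / 11.18 = 30600 W/m².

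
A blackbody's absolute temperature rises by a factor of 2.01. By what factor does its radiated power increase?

P ∝ T⁴, so the power scales as (2.01)⁴ = 16.3.

factor ≈ 16.3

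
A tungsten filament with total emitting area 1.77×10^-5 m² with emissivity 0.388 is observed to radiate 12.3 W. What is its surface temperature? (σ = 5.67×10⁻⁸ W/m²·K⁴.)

T ≈ 2370 K

From P = εσAT⁴, T = (P / εσA)^(1/4) = (12.3 / (0.388 × 5.67×10⁻⁸ × 1.77×10^-5))^(1/4).
T = (3.16×10^13)^(1/4) = 2370 K.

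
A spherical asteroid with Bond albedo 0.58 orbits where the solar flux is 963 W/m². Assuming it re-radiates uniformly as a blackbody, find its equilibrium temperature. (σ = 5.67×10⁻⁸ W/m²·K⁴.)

Power absorbed = (1−a)S·πR²; power emitted = 4πR²σT⁴. Equating and cancelling πR²:
T = ((1−a)S / 4σ)^(1/4) = (404 / (4 × 5.67×10⁻⁸))^(1/4) = (1.78×10^9)^(1/4).
T = 205 K.

T ≈ 205 K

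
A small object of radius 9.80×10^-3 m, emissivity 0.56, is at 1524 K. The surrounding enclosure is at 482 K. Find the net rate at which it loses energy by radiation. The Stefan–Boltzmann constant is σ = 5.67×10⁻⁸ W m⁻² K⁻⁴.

Q ≈ 205 W

A = 4πr² = 4π × (9.80×10^-3)² = 1.21×10^-3 m².
Q = εσA(T⁴ − T_s⁴). T⁴ − T_s⁴ = (1524)⁴ − (482)⁴ = 5.39×10^12 − 5.40×10^10 = 5.34×10^12 K⁴.
Q = 0.56 × 5.67×10⁻⁸ × 1.21×10^-3 × 5.34×10^12 = 205 W.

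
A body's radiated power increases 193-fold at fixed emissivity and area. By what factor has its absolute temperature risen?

P ∝ T⁴ ⇒ T ∝ P^(1/4), so T scales by (193)^(1/4) = 3.73.

factor ≈ 3.73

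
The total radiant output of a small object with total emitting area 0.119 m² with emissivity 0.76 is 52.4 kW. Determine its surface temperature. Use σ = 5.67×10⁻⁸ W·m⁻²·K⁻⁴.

From P = εσAT⁴, T = (P / εσA)^(1/4) = (52400 / (0.76 × 5.67×10⁻⁸ × 0.119))^(1/4).
T = (1.02×10^13)^(1/4) = 1790 K.

T ≈ 1790 K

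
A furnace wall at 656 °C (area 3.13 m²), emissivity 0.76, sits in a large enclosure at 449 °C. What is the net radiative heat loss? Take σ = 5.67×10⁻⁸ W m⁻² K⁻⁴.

Q ≈ 63800 W

Convert: 656 °C = 929 K; 449 °C = 722 K.
Q = εσA(T⁴ − T_s⁴). T⁴ − T_s⁴ = (929)⁴ − (722)⁴ = 7.45×10^11 − 2.72×10^11 = 4.73×10^11 K⁴.
Q = 0.76 × 5.67×10⁻⁸ × 3.13 × 4.73×10^11 = 63800 W.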